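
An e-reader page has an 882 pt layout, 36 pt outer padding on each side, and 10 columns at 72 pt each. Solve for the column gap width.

10 pt

Content width = 882 − 2·36 = 810 pt.
10·72 + 9g = 810 → 9g = 90 → g = 10 pt.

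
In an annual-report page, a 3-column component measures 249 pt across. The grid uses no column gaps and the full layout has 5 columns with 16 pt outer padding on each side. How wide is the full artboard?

With no column gaps, each column is 249/3 = 83 pt.
Total width: 2·16 + 5·83 = 447 pt.

447 pt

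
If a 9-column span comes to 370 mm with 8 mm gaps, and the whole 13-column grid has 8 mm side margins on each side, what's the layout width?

554 mm

Subtracting 8 gaps of 8 leaves 306 for 9 columns, so c = 34 mm.
Adding margins, columns and gutters: 16 + 442 + 96 = 554 mm.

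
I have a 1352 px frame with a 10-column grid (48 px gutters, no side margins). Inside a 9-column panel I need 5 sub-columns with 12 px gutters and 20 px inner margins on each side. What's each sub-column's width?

224.8 px

Subtracting 9 gutters of 48 leaves 920 for 10 columns, so c = 92 px.
9-column span = 9·92 + 8·48 = 1212 px.
Inner content = 1212 − 2·20 = 1172 px.
5d + 4·12 = 1172 → 5d = 1124 → d = 224.8 px.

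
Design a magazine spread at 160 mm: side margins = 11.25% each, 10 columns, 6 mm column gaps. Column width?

160 × (1 − 2·11.25%) = 160 × 77.5% = 124 mm for the columns.
10 columns + 9 column gaps: 10c + 9·6 = 124.
10c = 124 − 54 = 70, so c = 7 mm.

7 mm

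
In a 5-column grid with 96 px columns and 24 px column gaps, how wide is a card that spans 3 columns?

336 px

3 columns plus 2 column gaps: 288 + 48 = 336 px.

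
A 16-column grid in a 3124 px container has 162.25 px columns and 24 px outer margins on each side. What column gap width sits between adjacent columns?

32 px

Inside the margins: 3124 − 48 = 3076 px.
16 columns take 16·162.25 = 2596 px; remaining 480 splits into 15 column gaps.
g = 480 / 15 = 32 px.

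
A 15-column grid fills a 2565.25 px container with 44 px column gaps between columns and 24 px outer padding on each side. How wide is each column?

126.75 px

Inside the margins: 2565.25 − 48 = 2517.25 px.
15 columns + 14 column gaps: 15c + 14·44 = 2517.25.
15c = 2517.25 − 616 = 1901.25, so c = 126.75 px.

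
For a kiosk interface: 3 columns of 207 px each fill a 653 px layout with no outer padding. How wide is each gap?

3 columns take 3·207 = 621 px; remaining 32 splits into 2 gaps.
g = 32 / 2 = 16 px.

16 px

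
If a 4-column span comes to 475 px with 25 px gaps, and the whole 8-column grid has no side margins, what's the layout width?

475 − 3·25 = 400; ÷4 gives c = 100 px.
Layout = 8·100 + 7·25 = 800 + 175 = 975 px.

975 px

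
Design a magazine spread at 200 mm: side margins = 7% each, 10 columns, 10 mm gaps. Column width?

8.2 mm

Margins: 7% × 200 = 14 mm each, so content = 200 − 28 = 172 mm.
172 − 9·10 = 82; ÷10 gives c = 8.2 mm.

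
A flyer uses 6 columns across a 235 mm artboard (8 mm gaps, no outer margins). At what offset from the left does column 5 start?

6 columns + 5 gaps: 6c + 5·8 = 235.
6c = 235 − 40 = 195, so c = 32.5 mm.
Before column 5: 4 columns + 4 gaps.
Offset = 4·(32.5 + 8) = 4·40.5 = 162 mm.

162 mm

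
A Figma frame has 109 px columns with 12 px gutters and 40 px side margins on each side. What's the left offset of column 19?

Before column 19: the margin + 18 columns + 18 gutters.
Offset = 40 + 18·(109 + 12) = 40 + 2178 = 2218 px.

2218 px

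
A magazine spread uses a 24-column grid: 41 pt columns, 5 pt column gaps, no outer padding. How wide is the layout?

Layout = 24·41 + 23·5 = 984 + 115 = 1099 pt.

1099 pt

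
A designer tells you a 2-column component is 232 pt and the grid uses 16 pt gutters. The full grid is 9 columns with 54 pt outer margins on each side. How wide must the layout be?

1208 pt

2c + 1·16 = 232 → 2c = 216 → c = 108 pt.
Adding margins, columns and gutters: 108 + 972 + 128 = 1208 pt.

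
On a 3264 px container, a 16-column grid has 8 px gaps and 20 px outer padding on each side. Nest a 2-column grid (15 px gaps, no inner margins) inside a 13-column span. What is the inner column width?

Inside the margins: 3264 − 40 = 3224 px.
Subtracting 15 gaps of 8 leaves 3104 for 16 columns, so c = 194 px.
Span of 13: 13·194 + 12·8 = 2522 + 96 = 2618 px.
2d + 1·15 = 2618 → 2d = 2603 → d = 1301.5 px.

1301.5 px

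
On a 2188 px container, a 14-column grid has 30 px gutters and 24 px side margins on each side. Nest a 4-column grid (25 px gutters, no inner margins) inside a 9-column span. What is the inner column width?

322.5 px

Subtract both margins: 2188 − 2·24 = 2140 px.
2140 − 13·30 = 1750; ÷14 gives c = 125 px.
Span of 9: 9·125 + 8·30 = 1125 + 240 = 1365 px.
4 columns + 3 gutters: 4d + 3·25 = 1365.
4d = 1365 − 75 = 1290, so d = 322.5 px.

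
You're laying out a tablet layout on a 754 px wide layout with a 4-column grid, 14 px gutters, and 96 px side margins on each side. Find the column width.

130 px

Subtract both margins: 754 − 2·96 = 562 px.
Subtracting 3 gutters of 14 leaves 520 for 4 columns, so c = 130 px.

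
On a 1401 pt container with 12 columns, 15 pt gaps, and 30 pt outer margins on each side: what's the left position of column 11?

Content = 1401 − 2·30 = 1341 pt.
Subtracting 11 gaps of 15 leaves 1176 for 12 columns, so c = 98 pt.
Column 11 starts at margin + 10·(column + gutter) = 30 + 10·113 = 1160 pt.

1160 pt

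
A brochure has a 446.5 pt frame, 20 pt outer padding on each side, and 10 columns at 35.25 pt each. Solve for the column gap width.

6 pt

Subtract both margins: 446.5 − 2·20 = 406.5 pt.
Columns use 352.5 pt, leaving 54 pt across 9 column gaps = 6 pt each.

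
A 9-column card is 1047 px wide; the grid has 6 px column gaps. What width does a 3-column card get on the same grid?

345 px

9 columns + 8 column gaps: 9c + 8·6 = 1047.
9c = 1047 − 48 = 999, so c = 111 px.
Span of 3: 3·111 + 2·6 = 333 + 12 = 345 px.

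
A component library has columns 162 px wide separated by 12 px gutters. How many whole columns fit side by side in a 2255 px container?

Each extra column adds 162 + 12 = 174 px.
(2255 + 12) / 174 = 13.03, so 13 columns fit.

13 columns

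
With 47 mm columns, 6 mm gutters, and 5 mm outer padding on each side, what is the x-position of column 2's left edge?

58 mm

Each column+gutter stride is 53 mm; 1 of them past the 5 mm margin is 5 + 53 = 58 mm.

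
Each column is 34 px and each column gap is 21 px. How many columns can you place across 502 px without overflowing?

9 columns: 9·34 + 8·21 = 474 px ≤ 502.
10 columns: 529 px > 502. So 9.

9 columns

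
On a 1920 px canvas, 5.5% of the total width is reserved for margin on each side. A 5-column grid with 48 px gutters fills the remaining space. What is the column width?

1920 × (1 − 2·5.5%) = 1920 × 89% = 1708.8 px for the columns.
1708.8 − 4·48 = 1516.8; ÷5 gives c = 303.36 px.

303.36 px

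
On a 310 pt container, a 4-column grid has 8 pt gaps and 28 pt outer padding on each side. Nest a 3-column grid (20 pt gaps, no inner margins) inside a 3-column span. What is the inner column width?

Inside the margins: 310 − 56 = 254 pt.
4c + 3·8 = 254 → 4c = 230 → c = 57.5 pt.
3-column span = 3·57.5 + 2·8 = 188.5 pt.
3d + 2·20 = 188.5 → 3d = 148.5 → d = 49.5 pt.

49.5 pt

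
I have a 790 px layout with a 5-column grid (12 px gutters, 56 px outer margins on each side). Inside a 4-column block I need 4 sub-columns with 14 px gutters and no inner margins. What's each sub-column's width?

Outer content = 790 − 2·56 = 678 px.
5 columns + 4 gutters: 5c + 4·12 = 678.
5c = 678 − 48 = 630, so c = 126 px.
4 columns plus 3 gutters: 504 + 36 = 540 px.
4d + 3·14 = 540 → 4d = 498 → d = 124.5 px.

124.5 px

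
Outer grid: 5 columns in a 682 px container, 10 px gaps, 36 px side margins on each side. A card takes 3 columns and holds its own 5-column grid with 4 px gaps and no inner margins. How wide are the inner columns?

Subtract both margins: 682 − 2·36 = 610 px.
610 − 4·10 = 570; ÷5 gives c = 114 px.
Span of 3: 3·114 + 2·10 = 342 + 20 = 362 px.
5 columns + 4 gaps: 5d + 4·4 = 362.
5d = 362 − 16 = 346, so d = 69.2 px.

69.2 px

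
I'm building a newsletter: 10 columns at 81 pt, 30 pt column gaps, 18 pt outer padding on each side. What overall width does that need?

1116 pt

Adding margins, columns and gutters: 36 + 810 + 270 = 1116 pt.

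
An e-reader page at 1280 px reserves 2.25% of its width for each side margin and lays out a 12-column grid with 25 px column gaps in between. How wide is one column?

1280 × (1 − 2·2.25%) = 1280 × 95.5% = 1222.4 px for the columns.
12 columns + 11 column gaps: 12c + 11·25 = 1222.4.
12c = 1222.4 − 275 = 947.4, so c = 78.95 px.

78.95 px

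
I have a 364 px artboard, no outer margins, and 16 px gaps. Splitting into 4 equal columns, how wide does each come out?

79 px

364 − 3·16 = 316; ÷4 gives c = 79 px.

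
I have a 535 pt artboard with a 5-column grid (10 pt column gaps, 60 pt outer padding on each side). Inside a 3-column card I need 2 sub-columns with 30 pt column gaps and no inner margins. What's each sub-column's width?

107.5 pt

Inside the margins: 535 − 120 = 415 pt.
5 columns + 4 column gaps: 5c + 4·10 = 415.
5c = 415 − 40 = 375, so c = 75 pt.
3-column span = 3·75 + 2·10 = 245 pt.
245 − 1·30 = 215; ÷2 gives d = 107.5 pt.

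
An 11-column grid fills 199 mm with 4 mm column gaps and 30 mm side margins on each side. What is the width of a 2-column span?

22 mm

Inside the margins: 199 − 60 = 139 mm.
11c + 10·4 = 139 → 11c = 99 → c = 9 mm.
2-column span = 2·9 + 1·4 = 22 mm.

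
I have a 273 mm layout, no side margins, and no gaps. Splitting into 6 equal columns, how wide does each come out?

45.5 mm

With no gaps, each column is 273/6 = 45.5 mm.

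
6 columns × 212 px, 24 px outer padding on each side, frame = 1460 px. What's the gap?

Take off 48 px of margins, leaving 1412 px.
6·212 + 5g = 1412 → 5g = 140 → g = 28 px.

28 px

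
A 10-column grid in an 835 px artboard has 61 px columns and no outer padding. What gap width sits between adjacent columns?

25 px

10·61 + 9g = 835 → 9g = 225 → g = 25 px.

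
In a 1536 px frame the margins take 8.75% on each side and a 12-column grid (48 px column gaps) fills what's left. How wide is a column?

61.6 px

1536 × (1 − 2·8.75%) = 1536 × 82.5% = 1267.2 px for the columns.
Subtracting 11 column gaps of 48 leaves 739.2 for 12 columns, so c = 61.6 px.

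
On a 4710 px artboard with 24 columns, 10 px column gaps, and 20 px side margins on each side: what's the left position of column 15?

Subtract both margins: 4710 − 2·20 = 4670 px.
24 columns + 23 column gaps: 24c + 23·10 = 4670.
24c = 4670 − 230 = 4440, so c = 185 px.
Column 15 starts at margin + 14·(column + gutter) = 20 + 14·195 = 2750 px.

2750 px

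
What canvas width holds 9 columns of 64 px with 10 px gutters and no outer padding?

656 px

Summing: 576 + 80 = 656 px.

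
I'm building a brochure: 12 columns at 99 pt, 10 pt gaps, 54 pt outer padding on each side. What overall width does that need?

Artboard = 2·54 + 12·99 + 11·10 = 108 + 1188 + 110 = 1406 pt.

1406 pt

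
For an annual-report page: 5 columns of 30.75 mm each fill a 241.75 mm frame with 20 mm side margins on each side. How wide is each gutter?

Inside the margins: 241.75 − 40 = 201.75 mm.
5·30.75 + 4g = 201.75 → 4g = 48 → g = 12 mm.

12 mm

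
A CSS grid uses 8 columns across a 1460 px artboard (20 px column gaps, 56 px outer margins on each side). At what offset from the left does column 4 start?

Subtract both margins: 1460 − 2·56 = 1348 px.
1348 − 7·20 = 1208; ÷8 gives c = 151 px.
Each column+gutter stride is 171 px; 3 of them past the 56 px margin is 56 + 513 = 569 px.

569 px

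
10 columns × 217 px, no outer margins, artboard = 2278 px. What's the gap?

Columns use 2170 px, leaving 108 px across 9 gaps = 12 px each.

12 px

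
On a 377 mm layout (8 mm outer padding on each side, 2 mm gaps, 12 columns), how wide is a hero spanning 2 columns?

58.5 mm

Content width = 377 − 2·8 = 361 mm.
Subtracting 11 gaps of 2 leaves 339 for 12 columns, so c = 28.25 mm.
2 columns plus 1 gap: 56.5 + 2 = 58.5 mm.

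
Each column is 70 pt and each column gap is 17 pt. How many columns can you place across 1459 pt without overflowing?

16 columns

k columns need k·70 + (k−1)·17 = k·87 − 17.
k·87 − 17 ≤ 1459 → k ≤ 1476 / 87 ≈ 16.97, so k = 16.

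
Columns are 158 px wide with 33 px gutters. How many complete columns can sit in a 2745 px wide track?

14 columns

Each extra column adds 158 + 33 = 191 px.
(2745 + 33) / 191 = 14.54, so 14 columns fit.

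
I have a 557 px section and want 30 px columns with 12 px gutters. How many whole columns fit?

k columns need k·30 + (k−1)·12 = k·42 − 12.
k·42 − 12 ≤ 557 → k ≤ 569 / 42 ≈ 13.55, so k = 13.

13 columns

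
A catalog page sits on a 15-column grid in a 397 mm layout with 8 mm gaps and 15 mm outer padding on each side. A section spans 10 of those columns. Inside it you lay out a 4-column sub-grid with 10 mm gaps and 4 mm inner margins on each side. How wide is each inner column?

Inside the margins: 397 − 30 = 367 mm.
Subtracting 14 gaps of 8 leaves 255 for 15 columns, so c = 17 mm.
10-column span = 10·17 + 9·8 = 242 mm.
Inner content = 242 − 2·4 = 234 mm.
4d + 3·10 = 234 → 4d = 204 → d = 51 mm.

51 mm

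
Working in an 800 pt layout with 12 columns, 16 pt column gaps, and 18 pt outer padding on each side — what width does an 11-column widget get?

699 pt

Subtract both margins: 800 − 2·18 = 764 pt.
764 − 11·16 = 588; ÷12 gives c = 49 pt.
Span of 11: 11·49 + 10·16 = 539 + 160 = 699 pt.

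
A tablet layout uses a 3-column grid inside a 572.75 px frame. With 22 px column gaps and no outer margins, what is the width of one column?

Subtracting 2 column gaps of 22 leaves 528.75 for 3 columns, so c = 176.25 px.

176.25 px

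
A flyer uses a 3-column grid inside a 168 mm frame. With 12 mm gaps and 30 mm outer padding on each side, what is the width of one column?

Subtract both margins: 168 − 2·30 = 108 mm.
3 columns + 2 gaps: 3c + 2·12 = 108.
3c = 108 − 24 = 84, so c = 28 mm.

28 mm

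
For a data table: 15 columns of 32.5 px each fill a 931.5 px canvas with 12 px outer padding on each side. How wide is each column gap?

Content width = 931.5 − 2·12 = 907.5 px.
15·32.5 + 14g = 907.5 → 14g = 420 → g = 30 px.

30 px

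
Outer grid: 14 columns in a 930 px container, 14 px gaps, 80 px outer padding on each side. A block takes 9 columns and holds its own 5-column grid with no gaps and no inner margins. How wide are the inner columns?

Take off 160 px of margins, leaving 770 px.
Subtracting 13 gaps of 14 leaves 588 for 14 columns, so c = 42 px.
9 columns plus 8 gaps: 378 + 112 = 490 px.
5d = 490 → d = 98 px.

98 px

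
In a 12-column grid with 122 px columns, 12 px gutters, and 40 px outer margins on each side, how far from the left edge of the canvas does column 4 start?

Before column 4: the margin + 3 columns + 3 gutters.
Offset = 40 + 3·(122 + 12) = 40 + 402 = 442 px.

442 px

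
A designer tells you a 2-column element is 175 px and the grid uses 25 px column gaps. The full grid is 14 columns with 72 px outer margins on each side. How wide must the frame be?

Subtracting 1 column gap of 25 leaves 150 for 2 columns, so c = 75 px.
Adding margins, columns and gutters: 144 + 1050 + 325 = 1519 px.

1519 px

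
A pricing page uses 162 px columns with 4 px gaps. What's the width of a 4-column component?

660 px

Span of 4: 4·162 + 3·4 = 648 + 12 = 660 px.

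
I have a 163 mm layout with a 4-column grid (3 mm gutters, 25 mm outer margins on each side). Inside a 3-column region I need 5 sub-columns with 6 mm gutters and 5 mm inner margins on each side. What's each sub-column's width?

10 mm

Inside the margins: 163 − 50 = 113 mm.
4c + 3·3 = 113 → 4c = 104 → c = 26 mm.
3 columns plus 2 gutters: 78 + 6 = 84 mm.
Inner content = 84 − 2·5 = 74 mm.
74 − 4·6 = 50; ÷5 gives d = 10 mm.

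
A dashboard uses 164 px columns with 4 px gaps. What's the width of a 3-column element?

500 px

3 columns plus 2 gaps: 492 + 8 = 500 px.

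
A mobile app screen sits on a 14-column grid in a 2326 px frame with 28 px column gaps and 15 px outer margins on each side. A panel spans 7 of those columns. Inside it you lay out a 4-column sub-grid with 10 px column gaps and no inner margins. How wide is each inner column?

276 px

Subtract both margins: 2326 − 2·15 = 2296 px.
14 columns + 13 column gaps: 14c + 13·28 = 2296.
14c = 2296 − 364 = 1932, so c = 138 px.
7-column span = 7·138 + 6·28 = 1134 px.
1134 − 3·10 = 1104; ÷4 gives d = 276 px.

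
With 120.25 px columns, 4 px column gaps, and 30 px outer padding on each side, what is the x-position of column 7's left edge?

775.5 px

Each column+gutter stride is 124.25 px; 6 of them past the 30 px margin is 30 + 745.5 = 775.5 px.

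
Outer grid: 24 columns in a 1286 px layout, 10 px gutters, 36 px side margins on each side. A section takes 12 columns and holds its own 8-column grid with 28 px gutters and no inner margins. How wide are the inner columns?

Subtract both margins: 1286 − 2·36 = 1214 px.
Subtracting 23 gutters of 10 leaves 984 for 24 columns, so c = 41 px.
Span of 12: 12·41 + 11·10 = 492 + 110 = 602 px.
8 columns + 7 gutters: 8d + 7·28 = 602.
8d = 602 − 196 = 406, so d = 50.75 px.

50.75 px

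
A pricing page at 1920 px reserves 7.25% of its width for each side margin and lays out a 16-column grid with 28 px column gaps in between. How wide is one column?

Each margin = 7.25% of 1920 = 139.2 px; content = 1920 − 2·139.2 = 1641.6 px.
16 columns + 15 column gaps: 16c + 15·28 = 1641.6.
16c = 1641.6 − 420 = 1221.6, so c = 76.35 px.

76.35 px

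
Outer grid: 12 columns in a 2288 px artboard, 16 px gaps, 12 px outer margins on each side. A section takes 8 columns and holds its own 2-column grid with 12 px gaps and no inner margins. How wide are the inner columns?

746 px

Inside the margins: 2288 − 24 = 2264 px.
12 columns + 11 gaps: 12c + 11·16 = 2264.
12c = 2264 − 176 = 2088, so c = 174 px.
8 columns plus 7 gaps: 1392 + 112 = 1504 px.
1504 − 1·12 = 1492; ÷2 gives d = 746 px.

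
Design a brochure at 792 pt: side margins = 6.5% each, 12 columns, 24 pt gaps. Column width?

Each margin = 6.5% of 792 = 51.48 pt; content = 792 − 2·51.48 = 689.04 pt.
12 columns + 11 gaps: 12c + 11·24 = 689.04.
12c = 689.04 − 264 = 425.04, so c = 35.42 pt.

35.42 pt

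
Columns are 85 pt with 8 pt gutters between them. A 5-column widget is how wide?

457 pt

5 columns plus 4 gutters: 425 + 32 = 457 pt.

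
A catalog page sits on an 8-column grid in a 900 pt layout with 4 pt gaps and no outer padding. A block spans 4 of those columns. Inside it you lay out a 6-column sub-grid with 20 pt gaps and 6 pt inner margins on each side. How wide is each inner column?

56 pt

8c + 7·4 = 900 → 8c = 872 → c = 109 pt.
4 columns plus 3 gaps: 436 + 12 = 448 pt.
Inner content = 448 − 2·6 = 436 pt.
Subtracting 5 gaps of 20 leaves 336 for 6 columns, so d = 56 pt.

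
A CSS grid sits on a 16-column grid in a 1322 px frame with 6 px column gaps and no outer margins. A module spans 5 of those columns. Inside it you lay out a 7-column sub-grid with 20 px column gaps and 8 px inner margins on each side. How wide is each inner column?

39 px

16 columns + 15 column gaps: 16c + 15·6 = 1322.
16c = 1322 − 90 = 1232, so c = 77 px.
Span of 5: 5·77 + 4·6 = 385 + 24 = 409 px.
Inner content = 409 − 2·8 = 393 px.
Subtracting 6 column gaps of 20 leaves 273 for 7 columns, so d = 39 px.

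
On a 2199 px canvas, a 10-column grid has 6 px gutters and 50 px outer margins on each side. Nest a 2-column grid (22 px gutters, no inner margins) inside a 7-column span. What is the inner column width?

Subtract both margins: 2199 − 2·50 = 2099 px.
10 columns + 9 gutters: 10c + 9·6 = 2099.
10c = 2099 − 54 = 2045, so c = 204.5 px.
Span of 7: 7·204.5 + 6·6 = 1431.5 + 36 = 1467.5 px.
2d + 1·22 = 1467.5 → 2d = 1445.5 → d = 722.75 px.

722.75 px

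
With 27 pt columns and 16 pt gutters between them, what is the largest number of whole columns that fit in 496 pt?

11 columns

k columns need k·27 + (k−1)·16 = k·43 − 16.
k·43 − 16 ≤ 496 → k ≤ 512 / 43 ≈ 11.91, so k = 11.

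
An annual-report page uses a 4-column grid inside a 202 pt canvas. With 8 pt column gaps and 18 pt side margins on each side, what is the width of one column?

35.5 pt

Content width = 202 − 2·18 = 166 pt.
Subtracting 3 column gaps of 8 leaves 142 for 4 columns, so c = 35.5 pt.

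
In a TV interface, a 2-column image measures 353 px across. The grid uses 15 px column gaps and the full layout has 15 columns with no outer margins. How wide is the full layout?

Subtracting 1 column gap of 15 leaves 338 for 2 columns, so c = 169 px.
Summing: 2535 + 210 = 2745 px.

2745 px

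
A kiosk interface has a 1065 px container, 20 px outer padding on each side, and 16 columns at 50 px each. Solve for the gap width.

Take off 40 px of margins, leaving 1025 px.
16 columns take 16·50 = 800 px; remaining 225 splits into 15 gaps.
g = 225 / 15 = 15 px.

15 px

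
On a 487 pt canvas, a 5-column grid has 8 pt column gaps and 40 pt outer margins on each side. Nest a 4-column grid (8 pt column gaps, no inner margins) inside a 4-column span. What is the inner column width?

Inside the margins: 487 − 80 = 407 pt.
5c + 4·8 = 407 → 5c = 375 → c = 75 pt.
4 columns plus 3 column gaps: 300 + 24 = 324 pt.
4d + 3·8 = 324 → 4d = 300 → d = 75 pt.

75 pt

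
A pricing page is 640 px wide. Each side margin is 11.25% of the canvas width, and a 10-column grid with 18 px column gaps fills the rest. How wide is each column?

33.4 px

Margins: 11.25% × 640 = 72 px each, so content = 640 − 144 = 496 px.
496 − 9·18 = 334; ÷10 gives c = 33.4 px.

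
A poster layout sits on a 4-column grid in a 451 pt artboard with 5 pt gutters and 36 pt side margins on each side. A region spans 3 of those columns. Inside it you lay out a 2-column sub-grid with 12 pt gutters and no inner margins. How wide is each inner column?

Take off 72 pt of margins, leaving 379 pt.
4 columns + 3 gutters: 4c + 3·5 = 379.
4c = 379 − 15 = 364, so c = 91 pt.
Span of 3: 3·91 + 2·5 = 273 + 10 = 283 pt.
2 columns + 1 gutter: 2d + 1·12 = 283.
2d = 283 − 12 = 271, so d = 135.5 pt.

135.5 pt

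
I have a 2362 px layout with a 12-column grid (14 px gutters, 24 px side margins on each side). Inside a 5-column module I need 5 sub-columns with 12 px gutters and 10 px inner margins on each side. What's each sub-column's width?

Take off 48 px of margins, leaving 2314 px.
2314 − 11·14 = 2160; ÷12 gives c = 180 px.
5-column span = 5·180 + 4·14 = 956 px.
Inner content = 956 − 2·10 = 936 px.
5d + 4·12 = 936 → 5d = 888 → d = 177.6 px.

177.6 px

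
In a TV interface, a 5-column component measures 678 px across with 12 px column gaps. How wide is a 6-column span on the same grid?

Subtracting 4 column gaps of 12 leaves 630 for 5 columns, so c = 126 px.
Span of 6: 6·126 + 5·12 = 756 + 60 = 816 px.

816 px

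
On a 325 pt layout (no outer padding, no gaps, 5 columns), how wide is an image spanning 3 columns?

195 pt

325 / 5 = 65 pt per column.
3-column span = 3·65 = 195 pt.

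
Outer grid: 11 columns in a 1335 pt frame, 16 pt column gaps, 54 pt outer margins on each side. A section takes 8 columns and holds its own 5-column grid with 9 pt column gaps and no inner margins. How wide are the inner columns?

170.4 pt

Subtract both margins: 1335 − 2·54 = 1227 pt.
11c + 10·16 = 1227 → 11c = 1067 → c = 97 pt.
8-column span = 8·97 + 7·16 = 888 pt.
5 columns + 4 column gaps: 5d + 4·9 = 888.
5d = 888 − 36 = 852, so d = 170.4 pt.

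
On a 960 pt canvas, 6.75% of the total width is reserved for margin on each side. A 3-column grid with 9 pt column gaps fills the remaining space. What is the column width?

Margins: 6.75% × 960 = 64.8 pt each, so content = 960 − 129.6 = 830.4 pt.
3 columns + 2 column gaps: 3c + 2·9 = 830.4.
3c = 830.4 − 18 = 812.4, so c = 270.8 pt.

270.8 pt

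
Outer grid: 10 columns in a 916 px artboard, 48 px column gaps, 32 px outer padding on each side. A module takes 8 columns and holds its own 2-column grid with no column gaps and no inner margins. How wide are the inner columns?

336 px

Take off 64 px of margins, leaving 852 px.
10 columns + 9 column gaps: 10c + 9·48 = 852.
10c = 852 − 432 = 420, so c = 42 px.
8 columns plus 7 column gaps: 336 + 336 = 672 px.
2d = 672 → d = 336 px.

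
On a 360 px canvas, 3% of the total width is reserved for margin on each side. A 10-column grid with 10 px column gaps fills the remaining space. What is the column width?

Margins: 3% × 360 = 10.8 px each, so content = 360 − 21.6 = 338.4 px.
Subtracting 9 column gaps of 10 leaves 248.4 for 10 columns, so c = 24.84 px.

24.84 px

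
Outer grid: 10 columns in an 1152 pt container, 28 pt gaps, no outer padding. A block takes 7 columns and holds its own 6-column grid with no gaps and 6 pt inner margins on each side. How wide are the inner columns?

131 pt

10 columns + 9 gaps: 10c + 9·28 = 1152.
10c = 1152 − 252 = 900, so c = 90 pt.
Span of 7: 7·90 + 6·28 = 630 + 168 = 798 pt.
Inner content = 798 − 2·6 = 786 pt.
786 / 6 = 131 pt per column.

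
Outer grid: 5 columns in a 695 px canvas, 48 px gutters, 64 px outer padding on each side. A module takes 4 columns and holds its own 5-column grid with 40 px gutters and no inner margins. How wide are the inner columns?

56.8 px

Subtract both margins: 695 − 2·64 = 567 px.
Subtracting 4 gutters of 48 leaves 375 for 5 columns, so c = 75 px.
4-column span = 4·75 + 3·48 = 444 px.
5 columns + 4 gutters: 5d + 4·40 = 444.
5d = 444 − 160 = 284, so d = 56.8 px.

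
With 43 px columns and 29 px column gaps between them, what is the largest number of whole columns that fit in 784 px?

k columns need k·43 + (k−1)·29 = k·72 − 29.
k·72 − 29 ≤ 784 → k ≤ 813 / 72 ≈ 11.29, so k = 11.

11 columns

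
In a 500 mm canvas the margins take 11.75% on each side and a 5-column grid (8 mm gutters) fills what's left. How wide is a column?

500 × (1 − 2·11.75%) = 500 × 76.5% = 382.5 mm for the columns.
5 columns + 4 gutters: 5c + 4·8 = 382.5.
5c = 382.5 − 32 = 350.5, so c = 70.1 mm.

70.1 mm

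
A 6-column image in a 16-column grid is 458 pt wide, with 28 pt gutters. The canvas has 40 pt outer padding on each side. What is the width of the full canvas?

6 columns + 5 gutters: 6c + 5·28 = 458.
6c = 458 − 140 = 318, so c = 53 pt.
Total width: 2·40 + 16·53 + 15·28 = 1348 pt.

1348 pt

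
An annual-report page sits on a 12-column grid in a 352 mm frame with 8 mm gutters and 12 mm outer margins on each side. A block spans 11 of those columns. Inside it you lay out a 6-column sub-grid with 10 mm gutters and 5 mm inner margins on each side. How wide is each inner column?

40 mm

Outer content = 352 − 2·12 = 328 mm.
Subtracting 11 gutters of 8 leaves 240 for 12 columns, so c = 20 mm.
Span of 11: 11·20 + 10·8 = 220 + 80 = 300 mm.
Inner content = 300 − 2·5 = 290 mm.
Subtracting 5 gutters of 10 leaves 240 for 6 columns, so d = 40 mm.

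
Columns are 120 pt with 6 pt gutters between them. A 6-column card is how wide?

6-column span = 6·120 + 5·6 = 750 pt.

750 pt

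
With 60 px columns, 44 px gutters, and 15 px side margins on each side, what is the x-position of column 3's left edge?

223 px

Each column+gutter stride is 104 px; 2 of them past the 15 px margin is 15 + 208 = 223 px.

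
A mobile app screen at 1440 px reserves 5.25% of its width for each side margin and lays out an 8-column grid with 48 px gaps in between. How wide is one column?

119.1 px

Margins: 5.25% × 1440 = 75.6 px each, so content = 1440 − 151.2 = 1288.8 px.
8c + 7·48 = 1288.8 → 8c = 952.8 → c = 119.1 px.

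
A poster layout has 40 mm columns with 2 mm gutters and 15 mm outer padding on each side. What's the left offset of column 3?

Before column 3: the margin + 2 columns + 2 gutters.
Offset = 15 + 2·(40 + 2) = 15 + 84 = 99 mm.

99 mm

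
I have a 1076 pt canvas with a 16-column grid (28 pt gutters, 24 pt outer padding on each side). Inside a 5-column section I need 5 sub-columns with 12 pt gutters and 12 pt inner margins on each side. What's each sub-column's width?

46 pt

Outer content = 1076 − 2·24 = 1028 pt.
16 columns + 15 gutters: 16c + 15·28 = 1028.
16c = 1028 − 420 = 608, so c = 38 pt.
5 columns plus 4 gutters: 190 + 112 = 302 pt.
Inner content = 302 − 2·12 = 278 pt.
5d + 4·12 = 278 → 5d = 230 → d = 46 pt.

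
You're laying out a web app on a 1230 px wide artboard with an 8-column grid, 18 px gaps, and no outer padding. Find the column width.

8 columns + 7 gaps: 8c + 7·18 = 1230.
8c = 1230 − 126 = 1104, so c = 138 px.

138 px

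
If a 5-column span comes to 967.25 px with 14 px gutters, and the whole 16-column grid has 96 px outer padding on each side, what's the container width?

3318 px

5 columns + 4 gutters: 5c + 4·14 = 967.25.
5c = 967.25 − 56 = 911.25, so c = 182.25 px.
Total width: 2·96 + 16·182.25 + 15·14 = 3318 px.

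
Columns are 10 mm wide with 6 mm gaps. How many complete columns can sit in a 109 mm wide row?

Each extra column adds 10 + 6 = 16 mm.
(109 + 6) / 16 = 7.19, so 7 columns fit.

7 columns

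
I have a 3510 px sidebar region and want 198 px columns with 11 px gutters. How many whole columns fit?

16 columns: 16·198 + 15·11 = 3333 px ≤ 3510.
17 columns: 3542 px > 3510. So 16.

16 columns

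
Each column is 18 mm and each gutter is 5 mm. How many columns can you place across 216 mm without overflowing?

9 columns: 9·18 + 8·5 = 202 mm ≤ 216.
10 columns: 225 mm > 216. So 9.

9 columns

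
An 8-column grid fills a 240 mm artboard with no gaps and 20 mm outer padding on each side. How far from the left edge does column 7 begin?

Take off 40 mm of margins, leaving 200 mm.
With no gaps, each column is 200/8 = 25 mm.
Column 7 starts at margin + 6·(column + gutter) = 20 + 6·25 = 170 mm.

170 mm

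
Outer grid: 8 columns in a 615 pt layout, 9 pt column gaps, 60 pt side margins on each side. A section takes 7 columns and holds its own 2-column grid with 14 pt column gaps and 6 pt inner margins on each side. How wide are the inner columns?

203 pt

Inside the margins: 615 − 120 = 495 pt.
Subtracting 7 column gaps of 9 leaves 432 for 8 columns, so c = 54 pt.
7 columns plus 6 column gaps: 378 + 54 = 432 pt.
Inner content = 432 − 2·6 = 420 pt.
Subtracting 1 column gap of 14 leaves 406 for 2 columns, so d = 203 pt.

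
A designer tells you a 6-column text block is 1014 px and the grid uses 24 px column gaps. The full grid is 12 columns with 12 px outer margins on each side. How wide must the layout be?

6c + 5·24 = 1014 → 6c = 894 → c = 149 px.
Total width: 2·12 + 12·149 + 11·24 = 2076 px.

2076 px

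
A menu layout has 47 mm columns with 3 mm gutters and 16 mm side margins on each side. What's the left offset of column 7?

316 mm

Column 7 starts at margin + 6·(column + gutter) = 16 + 6·50 = 316 mm.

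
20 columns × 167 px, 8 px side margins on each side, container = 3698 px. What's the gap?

18 px

Take off 16 px of margins, leaving 3682 px.
20·167 + 19g = 3682 → 19g = 342 → g = 18 px.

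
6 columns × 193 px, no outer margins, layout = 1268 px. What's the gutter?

22 px

Columns use 1158 px, leaving 110 px across 5 gutters = 22 px each.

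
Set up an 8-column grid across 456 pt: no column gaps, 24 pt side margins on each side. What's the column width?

51 pt

Content width = 456 − 2·24 = 408 pt.
8c = 408 → c = 51 pt.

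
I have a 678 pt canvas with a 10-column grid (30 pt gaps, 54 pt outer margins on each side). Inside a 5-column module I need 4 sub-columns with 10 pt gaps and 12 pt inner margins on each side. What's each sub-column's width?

54 pt

Inside the margins: 678 − 108 = 570 pt.
10c + 9·30 = 570 → 10c = 300 → c = 30 pt.
Span of 5: 5·30 + 4·30 = 150 + 120 = 270 pt.
Inner content = 270 − 2·12 = 246 pt.
246 − 3·10 = 216; ÷4 gives d = 54 pt.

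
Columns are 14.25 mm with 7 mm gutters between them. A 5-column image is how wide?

Span of 5: 5·14.25 + 4·7 = 71.25 + 28 = 99.25 mm.

99.25 mm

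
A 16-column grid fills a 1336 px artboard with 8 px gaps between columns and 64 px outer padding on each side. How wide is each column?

68 px

Take off 128 px of margins, leaving 1208 px.
1208 − 15·8 = 1088; ÷16 gives c = 68 px.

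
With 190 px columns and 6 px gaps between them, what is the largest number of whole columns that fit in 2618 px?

13 columns

Each extra column adds 190 + 6 = 196 px.
(2618 + 6) / 196 = 13.39, so 13 columns fit.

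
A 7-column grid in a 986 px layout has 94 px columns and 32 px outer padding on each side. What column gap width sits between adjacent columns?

Inside the margins: 986 − 64 = 922 px.
7·94 + 6g = 922 → 6g = 264 → g = 44 px.

44 px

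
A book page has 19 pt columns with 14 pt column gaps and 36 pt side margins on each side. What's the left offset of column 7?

234 pt

Each column+gutter stride is 33 pt; 6 of them past the 36 pt margin is 36 + 198 = 234 pt.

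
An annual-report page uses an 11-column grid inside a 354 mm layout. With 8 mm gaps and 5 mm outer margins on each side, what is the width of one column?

24 mm

Take off 10 mm of margins, leaving 344 mm.
11c + 10·8 = 344 → 11c = 264 → c = 24 mm.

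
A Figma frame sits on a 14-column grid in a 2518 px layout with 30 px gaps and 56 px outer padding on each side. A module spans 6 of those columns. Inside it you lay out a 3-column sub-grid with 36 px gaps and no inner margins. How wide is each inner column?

314 px

Subtract both margins: 2518 − 2·56 = 2406 px.
14 columns + 13 gaps: 14c + 13·30 = 2406.
14c = 2406 − 390 = 2016, so c = 144 px.
6-column span = 6·144 + 5·30 = 1014 px.
3d + 2·36 = 1014 → 3d = 942 → d = 314 px.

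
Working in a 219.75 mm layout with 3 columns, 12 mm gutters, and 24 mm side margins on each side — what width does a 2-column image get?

110.5 mm

Take off 48 mm of margins, leaving 171.75 mm.
3 columns + 2 gutters: 3c + 2·12 = 171.75.
3c = 171.75 − 24 = 147.75, so c = 49.25 mm.
2 columns plus 1 gutter: 98.5 + 12 = 110.5 mm.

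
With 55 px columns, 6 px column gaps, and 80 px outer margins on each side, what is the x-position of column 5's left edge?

324 px

Each column+gutter stride is 61 px; 4 of them past the 80 px margin is 80 + 244 = 324 px.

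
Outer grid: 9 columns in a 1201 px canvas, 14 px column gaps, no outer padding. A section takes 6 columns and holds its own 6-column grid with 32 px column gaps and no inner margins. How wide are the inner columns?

9c + 8·14 = 1201 → 9c = 1089 → c = 121 px.
Span of 6: 6·121 + 5·14 = 726 + 70 = 796 px.
6 columns + 5 column gaps: 6d + 5·32 = 796.
6d = 796 − 160 = 636, so d = 106 px.

106 px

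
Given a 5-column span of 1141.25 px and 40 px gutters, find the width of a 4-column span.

905 px

1141.25 − 4·40 = 981.25; ÷5 gives c = 196.25 px.
4-column span = 4·196.25 + 3·40 = 905 px.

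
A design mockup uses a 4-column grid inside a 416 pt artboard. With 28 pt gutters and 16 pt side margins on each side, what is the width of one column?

Subtract both margins: 416 − 2·16 = 384 pt.
4 columns + 3 gutters: 4c + 3·28 = 384.
4c = 384 − 84 = 300, so c = 75 pt.

75 pt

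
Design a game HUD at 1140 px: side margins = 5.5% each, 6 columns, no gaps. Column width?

Each margin = 5.5% of 1140 = 62.7 px; content = 1140 − 2·62.7 = 1014.6 px.
1014.6 / 6 = 169.1 px per column.

169.1 px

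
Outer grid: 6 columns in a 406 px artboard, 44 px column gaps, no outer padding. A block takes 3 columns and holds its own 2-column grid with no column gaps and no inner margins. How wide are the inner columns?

6c + 5·44 = 406 → 6c = 186 → c = 31 px.
3-column span = 3·31 + 2·44 = 181 px.
181 / 2 = 90.5 px per column.

90.5 px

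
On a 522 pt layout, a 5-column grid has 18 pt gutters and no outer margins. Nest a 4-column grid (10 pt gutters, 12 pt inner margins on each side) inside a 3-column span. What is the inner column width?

63 pt

522 − 4·18 = 450; ÷5 gives c = 90 pt.
3-column span = 3·90 + 2·18 = 306 pt.
Inner content = 306 − 2·12 = 282 pt.
4d + 3·10 = 282 → 4d = 252 → d = 63 pt.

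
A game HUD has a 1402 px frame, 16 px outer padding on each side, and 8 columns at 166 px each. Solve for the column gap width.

6 px

Subtract both margins: 1402 − 2·16 = 1370 px.
8·166 + 7g = 1370 → 7g = 42 → g = 6 px.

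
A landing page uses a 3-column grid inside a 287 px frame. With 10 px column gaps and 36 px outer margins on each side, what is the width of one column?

Take off 72 px of margins, leaving 215 px.
3 columns + 2 column gaps: 3c + 2·10 = 215.
3c = 215 − 20 = 195, so c = 65 px.

65 px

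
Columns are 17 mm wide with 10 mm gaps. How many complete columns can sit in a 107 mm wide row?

4 columns

Each extra column adds 17 + 10 = 27 mm.
(107 + 10) / 27 = 4.33, so 4 columns fit.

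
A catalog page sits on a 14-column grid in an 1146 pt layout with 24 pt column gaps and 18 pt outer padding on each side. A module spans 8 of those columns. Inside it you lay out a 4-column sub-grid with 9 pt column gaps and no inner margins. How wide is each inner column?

Take off 36 pt of margins, leaving 1110 pt.
14c + 13·24 = 1110 → 14c = 798 → c = 57 pt.
8 columns plus 7 column gaps: 456 + 168 = 624 pt.
Subtracting 3 column gaps of 9 leaves 597 for 4 columns, so d = 149.25 pt.

149.25 pt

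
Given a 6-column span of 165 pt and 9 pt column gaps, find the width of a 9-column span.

252 pt

Subtracting 5 column gaps of 9 leaves 120 for 6 columns, so c = 20 pt.
9-column span = 9·20 + 8·9 = 252 pt.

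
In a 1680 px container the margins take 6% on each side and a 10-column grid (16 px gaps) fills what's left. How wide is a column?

Each margin = 6% of 1680 = 100.8 px; content = 1680 − 2·100.8 = 1478.4 px.
Subtracting 9 gaps of 16 leaves 1334.4 for 10 columns, so c = 133.44 px.

133.44 px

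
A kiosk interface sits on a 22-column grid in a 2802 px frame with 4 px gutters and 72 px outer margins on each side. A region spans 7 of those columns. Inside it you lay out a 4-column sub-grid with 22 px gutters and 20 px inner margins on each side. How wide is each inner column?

184.25 px

Subtract both margins: 2802 − 2·72 = 2658 px.
2658 − 21·4 = 2574; ÷22 gives c = 117 px.
7-column span = 7·117 + 6·4 = 843 px.
Inner content = 843 − 2·20 = 803 px.
803 − 3·22 = 737; ÷4 gives d = 184.25 px.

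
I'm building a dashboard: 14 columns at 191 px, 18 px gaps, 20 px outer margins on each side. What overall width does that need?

2948 px

Frame = 2·20 + 14·191 + 13·18 = 40 + 2674 + 234 = 2948 px.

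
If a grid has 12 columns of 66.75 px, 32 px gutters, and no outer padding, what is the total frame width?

Frame = 12·66.75 + 11·32 = 801 + 352 = 1153 px.

1153 px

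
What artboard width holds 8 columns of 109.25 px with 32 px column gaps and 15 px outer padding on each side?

Total width: 2·15 + 8·109.25 + 7·32 = 1128 px.

1128 px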